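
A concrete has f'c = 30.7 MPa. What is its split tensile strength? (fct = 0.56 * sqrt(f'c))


fct = 0.56 * sqrt(30.7)
= 0.56 * 5.541
= 3.103 MPa

3.103


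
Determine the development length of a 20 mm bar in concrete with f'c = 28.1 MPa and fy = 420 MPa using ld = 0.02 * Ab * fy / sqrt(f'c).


Ab = pi * 20^2 / 4 = 314.159 mm2
ld = 0.02 * 314.159 * 420 / sqrt(28.1)
= 497.8 mm

497.8


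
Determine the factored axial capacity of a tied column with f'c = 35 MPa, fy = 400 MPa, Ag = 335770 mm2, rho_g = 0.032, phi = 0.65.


Ast = rho * Ag = 0.032 * 335770 = 10744.64 mm2
phi*Pn = 0.65 * 0.80 * (0.85 * 35 * (335770 - 10744.64) + 400 * 10744.64) / 1000
= 7263.03 kN

7263.03


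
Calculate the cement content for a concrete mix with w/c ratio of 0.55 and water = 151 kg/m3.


Cement = water / (w/c)
= 151 / 0.55
= 274.5 kg/m3

274.5


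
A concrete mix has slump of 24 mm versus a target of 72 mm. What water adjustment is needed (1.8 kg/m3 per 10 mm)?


Difference = 72 - 24 = 48 mm
Water adjustment = 48 * 1.8 / 10 = 8.6 kg/m3

8.6


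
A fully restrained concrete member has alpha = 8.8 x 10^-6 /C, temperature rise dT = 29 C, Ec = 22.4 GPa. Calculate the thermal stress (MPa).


sigma = alpha * dT * Ec
= 8.8e-6 * 29 * 22.4 * 1000
= 5.716 MPa

5.716


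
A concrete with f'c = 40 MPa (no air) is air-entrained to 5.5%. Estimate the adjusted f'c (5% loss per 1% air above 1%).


Strength loss = (5.5 - 1) * 5 = 22.5%
f'c = 40 * (1 - 22.5/100)
= 31.0 MPa

31.0


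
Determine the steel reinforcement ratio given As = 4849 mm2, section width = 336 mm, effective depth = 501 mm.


rho = As / (b * d)
= 4849 / (336 * 501)
= 0.0288

0.0288


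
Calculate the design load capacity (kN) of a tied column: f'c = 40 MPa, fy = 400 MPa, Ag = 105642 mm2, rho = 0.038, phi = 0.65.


Ast = rho * Ag = 0.038 * 105642 = 4014.396 mm2
phi*Pn = 0.65 * 0.80 * (0.85 * 40 * (105642 - 4014.396) + 400 * 4014.396) / 1000
= 2631.77 kN

2631.77


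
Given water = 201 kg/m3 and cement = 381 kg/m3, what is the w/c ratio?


w/c = water / cement
w/c = 201 / 381 = 0.528

0.528


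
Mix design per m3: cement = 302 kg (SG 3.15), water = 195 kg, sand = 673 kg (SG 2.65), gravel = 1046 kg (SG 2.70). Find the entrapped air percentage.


Vol cement = 302 / (3.15 * 1000) = 0.095873 m3
Vol water = 195 / 1000 = 0.195 m3
Vol sand = 673 / (2.65 * 1000) = 0.253962 m3
Vol gravel = 1046 / (2.70 * 1000) = 0.387407 m3
Total solid + water volume = 0.932243 m3
Air = (1 - 0.932243) * 100 = 6.78%

6.78


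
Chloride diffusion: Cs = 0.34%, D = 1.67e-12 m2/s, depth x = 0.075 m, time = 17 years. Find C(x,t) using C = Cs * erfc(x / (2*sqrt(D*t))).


t_seconds = 17 * 365.25 * 24 * 3600 = 536479200.0 s
arg = 0.075 / (2 * sqrt(1.67e-12 * 536479200.0))
= 1.2528
erfc(1.2528) = 0.0764
C = 0.34 * 0.0764 = 0.026%

0.026


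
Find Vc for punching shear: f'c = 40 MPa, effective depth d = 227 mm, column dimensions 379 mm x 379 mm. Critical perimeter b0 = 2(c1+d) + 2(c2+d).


b0 = 2*(379 + 227) + 2*(379 + 227) = 2424 mm
Vc = 0.33 * sqrt(40) * 2424 * 227 / 1000
= 1148.42 kN

1148.42


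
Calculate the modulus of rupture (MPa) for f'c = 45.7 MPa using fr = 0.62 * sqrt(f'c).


fr = 0.62 * sqrt(45.7)
= 4.191 MPa

4.191


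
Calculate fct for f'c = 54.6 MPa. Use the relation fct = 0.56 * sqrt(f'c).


fct = 0.56 * sqrt(54.6)
= 0.56 * 7.389
= 4.138 MPa

4.138


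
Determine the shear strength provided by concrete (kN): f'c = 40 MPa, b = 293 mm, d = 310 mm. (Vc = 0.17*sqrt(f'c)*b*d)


Vc = 0.17 * sqrt(40) * 293 * 310 / 1000
= 97.66 kN

97.66


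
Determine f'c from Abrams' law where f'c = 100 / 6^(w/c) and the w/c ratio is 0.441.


f'c = 100 / 6^0.441
= 100 / 2.204
= 45.38 MPa

45.38


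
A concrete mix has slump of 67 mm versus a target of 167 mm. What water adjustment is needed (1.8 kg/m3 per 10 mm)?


Difference = 167 - 67 = 100 mm
Water adjustment = 100 * 1.8 / 10 = 18.0 kg/m3

18.0


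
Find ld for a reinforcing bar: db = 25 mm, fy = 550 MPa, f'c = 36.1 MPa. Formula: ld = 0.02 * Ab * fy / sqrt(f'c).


Ab = pi * 25^2 / 4 = 490.874 mm2
ld = 0.02 * 490.874 * 550 / sqrt(36.1)
= 898.7 mm

898.7


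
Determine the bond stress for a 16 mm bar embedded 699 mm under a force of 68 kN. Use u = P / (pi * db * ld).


u = P / (pi * db * ld)
= 68 * 1000 / (pi * 16 * 699)
= 1.935 MPa

1.935


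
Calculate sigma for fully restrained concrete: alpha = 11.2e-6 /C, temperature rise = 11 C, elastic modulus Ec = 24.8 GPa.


sigma = alpha * dT * Ec
= 11.2e-6 * 11 * 24.8 * 1000
= 3.055 MPa

3.055


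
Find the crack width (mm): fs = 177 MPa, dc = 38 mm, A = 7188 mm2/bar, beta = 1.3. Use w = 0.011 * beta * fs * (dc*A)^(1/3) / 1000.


w = 0.011 * beta * fs * (dc * A)^(1/3) / 1000
= 0.011 * 1.3 * 177 * (38 * 7188)^(1/3) / 1000
= 0.164 mm

0.164


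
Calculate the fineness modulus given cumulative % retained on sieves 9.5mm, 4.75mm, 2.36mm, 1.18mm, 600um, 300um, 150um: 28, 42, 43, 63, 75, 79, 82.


FM = sum(cumulative % retained) / 100
= 412 / 100
= 4.12

4.12


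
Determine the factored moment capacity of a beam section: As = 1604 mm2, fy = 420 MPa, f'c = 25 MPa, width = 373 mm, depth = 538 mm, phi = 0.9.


a = As * fy / (0.85 * f'c * b)
= 1604 * 420 / (0.85 * 25 * 373)
= 84.9935 mm
Mn = As * fy * (d - a/2) / 10^6
= 333.8106 kN-m
phi*Mn = 0.9 * 333.8106 = 300.43 kN-m

300.43


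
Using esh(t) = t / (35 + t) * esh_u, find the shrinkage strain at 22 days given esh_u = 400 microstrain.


esh(22) = 22 / (35 + 22) * 400
= 22 / 57 * 400
= 154.4 microstrain

154.4


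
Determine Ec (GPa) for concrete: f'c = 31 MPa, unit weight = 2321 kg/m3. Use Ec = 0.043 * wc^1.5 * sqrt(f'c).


Ec = 0.043 * 2321^1.5 * sqrt(31) / 1000
= 26.77 GPa

26.77


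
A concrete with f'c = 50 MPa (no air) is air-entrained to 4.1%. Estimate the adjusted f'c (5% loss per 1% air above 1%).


Strength loss = (4.1 - 1) * 5 = 15.5%
f'c = 50 * (1 - 15.5/100)
= 42.25 MPa

42.25


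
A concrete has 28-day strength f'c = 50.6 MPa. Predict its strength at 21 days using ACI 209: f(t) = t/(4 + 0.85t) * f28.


f(21) = 21 / (4 + 0.85 * 21) * 50.6
= 21 / 21.85 * 50.6
= 48.63 MPa

48.63


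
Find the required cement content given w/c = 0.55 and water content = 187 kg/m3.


Cement = water / (w/c)
= 187 / 0.55
= 340.0 kg/m3

340.0


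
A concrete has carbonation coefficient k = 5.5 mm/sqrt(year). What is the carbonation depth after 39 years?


depth = k * sqrt(t)
= 5.5 * sqrt(39)
= 34.35 mm

34.35


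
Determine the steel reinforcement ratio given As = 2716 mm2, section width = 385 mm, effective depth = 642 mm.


rho = As / (b * d)
= 2716 / (385 * 642)
= 0.011

0.011


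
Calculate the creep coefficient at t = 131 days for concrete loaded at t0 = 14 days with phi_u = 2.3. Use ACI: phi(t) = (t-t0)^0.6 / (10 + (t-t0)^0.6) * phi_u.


dt = 131 - 14 = 117
phi = 117^0.6 / (10 + 117^0.6) * 2.3
= 1.461

1.461


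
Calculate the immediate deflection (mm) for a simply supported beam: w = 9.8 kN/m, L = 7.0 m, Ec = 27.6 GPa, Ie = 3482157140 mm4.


Convert: L = 7.0 m = 7000 mm, Ec = 27.6 GPa = 27600 MPa
delta = 5 * 9.8 * 7000^4 / (384 * 27600 * 3482157140)
= 3.19 mm

3.19


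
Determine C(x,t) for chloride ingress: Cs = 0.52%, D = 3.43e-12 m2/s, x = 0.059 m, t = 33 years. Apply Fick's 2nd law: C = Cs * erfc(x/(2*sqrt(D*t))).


t_seconds = 33 * 365.25 * 24 * 3600 = 1041400800.0 s
arg = 0.059 / (2 * sqrt(3.43e-12 * 1041400800.0))
= 0.4936
erfc(0.4936) = 0.4852
C = 0.52 * 0.4852 = 0.2523%

0.2523


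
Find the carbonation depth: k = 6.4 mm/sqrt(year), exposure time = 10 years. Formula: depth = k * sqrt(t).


depth = k * sqrt(t)
= 6.4 * sqrt(10)
= 20.24 mm

20.24


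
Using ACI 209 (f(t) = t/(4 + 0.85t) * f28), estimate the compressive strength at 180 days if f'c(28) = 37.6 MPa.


f(180) = 180 / (4 + 0.85 * 180) * 37.6
= 180 / 157.0 * 37.6
= 43.11 MPa

43.11


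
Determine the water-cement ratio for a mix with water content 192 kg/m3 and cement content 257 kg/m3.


w/c = water / cement
w/c = 192 / 257 = 0.747

0.747


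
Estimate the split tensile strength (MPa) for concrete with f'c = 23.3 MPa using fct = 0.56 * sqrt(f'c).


fct = 0.56 * sqrt(23.3)
= 0.56 * 4.827
= 2.703 MPa

2.703


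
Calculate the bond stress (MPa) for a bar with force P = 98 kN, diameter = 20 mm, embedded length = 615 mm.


u = P / (pi * db * ld)
= 98 * 1000 / (pi * 20 * 615)
= 2.536 MPa

2.536


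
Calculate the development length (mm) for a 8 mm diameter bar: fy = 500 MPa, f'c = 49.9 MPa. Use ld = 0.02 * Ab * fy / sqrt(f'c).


Ab = pi * 8^2 / 4 = 50.265 mm2
ld = 0.02 * 50.265 * 500 / sqrt(49.9)
= 71.2 mm

71.2


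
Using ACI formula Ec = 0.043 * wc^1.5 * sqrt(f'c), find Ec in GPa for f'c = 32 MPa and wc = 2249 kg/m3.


Ec = 0.043 * 2249^1.5 * sqrt(32) / 1000
= 25.94 GPa

25.94


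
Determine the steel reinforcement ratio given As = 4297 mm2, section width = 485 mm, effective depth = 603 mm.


rho = As / (b * d)
= 4297 / (485 * 603)
= 0.0147

0.0147


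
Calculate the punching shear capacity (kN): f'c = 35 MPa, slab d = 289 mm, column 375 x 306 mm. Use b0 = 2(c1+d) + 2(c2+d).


b0 = 2*(375 + 289) + 2*(306 + 289) = 2518 mm
Vc = 0.33 * sqrt(35) * 2518 * 289 / 1000
= 1420.7 kN

1420.7


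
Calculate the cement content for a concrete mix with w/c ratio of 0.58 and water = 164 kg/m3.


Cement = water / (w/c)
= 164 / 0.58
= 282.8 kg/m3

282.8


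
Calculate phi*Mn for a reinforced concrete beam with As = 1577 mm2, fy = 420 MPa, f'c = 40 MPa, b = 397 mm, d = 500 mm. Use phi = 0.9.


a = As * fy / (0.85 * f'c * b)
= 1577 * 420 / (0.85 * 40 * 397)
= 49.0695 mm
Mn = As * fy * (d - a/2) / 10^6
= 314.9197 kN-m
phi*Mn = 0.9 * 314.9197 = 283.43 kN-m

283.43


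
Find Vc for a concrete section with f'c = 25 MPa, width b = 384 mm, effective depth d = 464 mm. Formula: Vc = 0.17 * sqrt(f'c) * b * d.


Vc = 0.17 * sqrt(25) * 384 * 464 / 1000
= 151.45 kN

151.45


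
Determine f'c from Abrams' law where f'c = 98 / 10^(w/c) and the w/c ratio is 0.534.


f'c = 98 / 10^0.534
= 98 / 3.42
= 28.66 MPa

28.66


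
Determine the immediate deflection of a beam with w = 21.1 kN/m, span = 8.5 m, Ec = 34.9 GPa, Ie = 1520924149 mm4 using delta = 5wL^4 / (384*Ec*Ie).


Convert: L = 8.5 m = 8500 mm, Ec = 34.9 GPa = 34900 MPa
delta = 5 * 21.1 * 8500^4 / (384 * 34900 * 1520924149)
= 27.02 mm

27.02


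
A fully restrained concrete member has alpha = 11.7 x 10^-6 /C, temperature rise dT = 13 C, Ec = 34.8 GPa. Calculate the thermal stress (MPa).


sigma = alpha * dT * Ec
= 11.7e-6 * 13 * 34.8 * 1000
= 5.293 MPa

5.293


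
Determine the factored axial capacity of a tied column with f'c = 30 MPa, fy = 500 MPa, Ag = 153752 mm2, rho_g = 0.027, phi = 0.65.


Ast = rho * Ag = 0.027 * 153752 = 4151.304 mm2
phi*Pn = 0.65 * 0.80 * (0.85 * 30 * (153752 - 4151.304) + 500 * 4151.304) / 1000
= 3063.04 kN

3063.04


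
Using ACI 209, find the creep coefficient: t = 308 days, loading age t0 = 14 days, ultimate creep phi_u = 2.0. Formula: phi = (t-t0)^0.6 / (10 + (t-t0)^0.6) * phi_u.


dt = 308 - 14 = 294
phi = 294^0.6 / (10 + 294^0.6) * 2.0
= 1.503

1.503


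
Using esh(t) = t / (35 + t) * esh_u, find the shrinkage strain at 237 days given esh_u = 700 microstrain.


esh(237) = 237 / (35 + 237) * 700
= 237 / 272 * 700
= 609.9 microstrain

609.9


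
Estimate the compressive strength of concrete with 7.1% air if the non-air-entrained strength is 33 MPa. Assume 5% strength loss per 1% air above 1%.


Strength loss = (7.1 - 1) * 5 = 30.5%
f'c = 33 * (1 - 30.5/100)
= 22.94 MPa

22.94


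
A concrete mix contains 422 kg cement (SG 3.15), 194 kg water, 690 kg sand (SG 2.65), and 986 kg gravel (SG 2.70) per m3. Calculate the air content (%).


Vol cement = 422 / (3.15 * 1000) = 0.133968 m3
Vol water = 194 / 1000 = 0.194 m3
Vol sand = 690 / (2.65 * 1000) = 0.260377 m3
Vol gravel = 986 / (2.70 * 1000) = 0.365185 m3
Total solid + water volume = 0.953531 m3
Air = (1 - 0.953531) * 100 = 4.65%

4.65


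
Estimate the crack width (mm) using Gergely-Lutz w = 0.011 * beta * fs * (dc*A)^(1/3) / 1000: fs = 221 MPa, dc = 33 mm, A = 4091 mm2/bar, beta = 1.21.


w = 0.011 * beta * fs * (dc * A)^(1/3) / 1000
= 0.011 * 1.21 * 221 * (33 * 4091)^(1/3) / 1000
= 0.151 mm

0.151


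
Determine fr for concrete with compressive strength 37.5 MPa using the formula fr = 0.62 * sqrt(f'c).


fr = 0.62 * sqrt(37.5)
= 3.797 MPa

3.797


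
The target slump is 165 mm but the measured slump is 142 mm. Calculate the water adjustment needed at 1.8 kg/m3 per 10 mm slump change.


Difference = 165 - 142 = 23 mm
Water adjustment = 23 * 1.8 / 10 = 4.1 kg/m3

4.1


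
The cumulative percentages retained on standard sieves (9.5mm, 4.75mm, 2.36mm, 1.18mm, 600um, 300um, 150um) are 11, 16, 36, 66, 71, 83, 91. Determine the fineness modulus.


FM = sum(cumulative % retained) / 100
= 374 / 100
= 3.74

3.74


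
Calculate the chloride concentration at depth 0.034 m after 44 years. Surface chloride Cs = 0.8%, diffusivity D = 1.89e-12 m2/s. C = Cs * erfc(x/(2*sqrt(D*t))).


t_seconds = 44 * 365.25 * 24 * 3600 = 1388534400.0 s
arg = 0.034 / (2 * sqrt(1.89e-12 * 1388534400.0))
= 0.3318
erfc(0.3318) = 0.6389
C = 0.8 * 0.6389 = 0.5111%

0.5111


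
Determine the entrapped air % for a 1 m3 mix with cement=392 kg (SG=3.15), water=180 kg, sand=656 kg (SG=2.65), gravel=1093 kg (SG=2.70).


Vol cement = 392 / (3.15 * 1000) = 0.124444 m3
Vol water = 180 / 1000 = 0.18 m3
Vol sand = 656 / (2.65 * 1000) = 0.247547 m3
Vol gravel = 1093 / (2.70 * 1000) = 0.404815 m3
Total solid + water volume = 0.956806 m3
Air = (1 - 0.956806) * 100 = 4.32%

4.32


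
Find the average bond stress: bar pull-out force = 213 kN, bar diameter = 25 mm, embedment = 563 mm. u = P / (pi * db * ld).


u = P / (pi * db * ld)
= 213 * 1000 / (pi * 25 * 563)
= 4.817 MPa

4.817


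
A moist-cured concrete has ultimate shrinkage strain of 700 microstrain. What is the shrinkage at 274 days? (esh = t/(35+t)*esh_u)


esh(274) = 274 / (35 + 274) * 700
= 274 / 309 * 700
= 620.7 microstrain

620.7


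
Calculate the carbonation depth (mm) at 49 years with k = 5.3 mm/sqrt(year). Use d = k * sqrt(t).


depth = k * sqrt(t)
= 5.3 * sqrt(49)
= 37.1 mm

37.1


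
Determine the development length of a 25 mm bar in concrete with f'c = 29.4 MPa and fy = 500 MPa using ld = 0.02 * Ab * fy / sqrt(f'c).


Ab = pi * 25^2 / 4 = 490.874 mm2
ld = 0.02 * 490.874 * 500 / sqrt(29.4)
= 905.3 mm

905.3


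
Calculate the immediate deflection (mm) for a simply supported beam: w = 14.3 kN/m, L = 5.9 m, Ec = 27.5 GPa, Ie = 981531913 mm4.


Convert: L = 5.9 m = 5900 mm, Ec = 27.5 GPa = 27500 MPa
delta = 5 * 14.3 * 5900^4 / (384 * 27500 * 981531913)
= 8.36 mm

8.36


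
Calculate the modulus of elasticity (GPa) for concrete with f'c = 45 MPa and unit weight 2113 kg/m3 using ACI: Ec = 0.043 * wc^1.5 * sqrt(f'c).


Ec = 0.043 * 2113^1.5 * sqrt(45) / 1000
= 28.02 GPa

28.02


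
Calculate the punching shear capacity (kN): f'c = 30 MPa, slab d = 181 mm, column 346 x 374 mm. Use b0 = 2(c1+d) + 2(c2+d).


b0 = 2*(346 + 181) + 2*(374 + 181) = 2164 mm
Vc = 0.33 * sqrt(30) * 2164 * 181 / 1000
= 707.96 kN

707.96


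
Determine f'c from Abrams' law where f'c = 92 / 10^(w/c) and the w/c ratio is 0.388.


f'c = 92 / 10^0.388
= 92 / 2.443
= 37.65 MPa

37.65


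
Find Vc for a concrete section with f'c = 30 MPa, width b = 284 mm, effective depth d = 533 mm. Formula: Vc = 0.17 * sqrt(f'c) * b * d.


Vc = 0.17 * sqrt(30) * 284 * 533 / 1000
= 140.95 kN

140.95


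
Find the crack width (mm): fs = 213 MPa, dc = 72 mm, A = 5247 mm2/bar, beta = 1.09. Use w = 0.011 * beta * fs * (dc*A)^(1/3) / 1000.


w = 0.011 * beta * fs * (dc * A)^(1/3) / 1000
= 0.011 * 1.09 * 213 * (72 * 5247)^(1/3) / 1000
= 0.185 mm

0.185


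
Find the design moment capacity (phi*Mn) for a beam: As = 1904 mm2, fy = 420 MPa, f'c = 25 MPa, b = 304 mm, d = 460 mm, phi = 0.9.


a = As * fy / (0.85 * f'c * b)
= 1904 * 420 / (0.85 * 25 * 304)
= 123.7895 mm
Mn = As * fy * (d - a/2) / 10^6
= 318.3568 kN-m
phi*Mn = 0.9 * 318.3568 = 286.52 kN-m

286.52


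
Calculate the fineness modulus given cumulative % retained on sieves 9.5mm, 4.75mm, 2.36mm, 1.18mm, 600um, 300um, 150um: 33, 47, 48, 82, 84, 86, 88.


FM = sum(cumulative % retained) / 100
= 468 / 100
= 4.68

4.68


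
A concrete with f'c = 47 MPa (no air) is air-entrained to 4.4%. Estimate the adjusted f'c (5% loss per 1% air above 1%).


Strength loss = (4.4 - 1) * 5 = 17.0%
f'c = 47 * (1 - 17.0/100)
= 39.01 MPa

39.01


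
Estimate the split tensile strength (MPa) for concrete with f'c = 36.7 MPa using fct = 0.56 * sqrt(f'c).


fct = 0.56 * sqrt(36.7)
= 0.56 * 6.058
= 3.393 MPa

3.393


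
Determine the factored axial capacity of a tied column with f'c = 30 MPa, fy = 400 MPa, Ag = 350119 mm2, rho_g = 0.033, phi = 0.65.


Ast = rho * Ag = 0.033 * 350119 = 11553.927 mm2
phi*Pn = 0.65 * 0.80 * (0.85 * 30 * (350119 - 11553.927) + 400 * 11553.927) / 1000
= 6892.59 kN

6892.59


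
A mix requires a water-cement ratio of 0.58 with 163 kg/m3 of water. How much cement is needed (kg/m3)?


Cement = water / (w/c)
= 163 / 0.58
= 281.0 kg/m3

281.0


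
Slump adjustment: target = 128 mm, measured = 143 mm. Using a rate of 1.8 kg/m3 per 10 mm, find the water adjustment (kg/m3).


Difference = 128 - 143 = -15 mm
Water adjustment = -15 * 1.8 / 10 = -2.7 kg/m3

-2.7


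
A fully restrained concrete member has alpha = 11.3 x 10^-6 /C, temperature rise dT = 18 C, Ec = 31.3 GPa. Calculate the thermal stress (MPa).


sigma = alpha * dT * Ec
= 11.3e-6 * 18 * 31.3 * 1000
= 6.366 MPa

6.366


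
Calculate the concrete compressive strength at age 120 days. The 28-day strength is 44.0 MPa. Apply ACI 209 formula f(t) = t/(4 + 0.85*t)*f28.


f(120) = 120 / (4 + 0.85 * 120) * 44.0
= 120 / 106.0 * 44.0
= 49.81 MPa

49.81


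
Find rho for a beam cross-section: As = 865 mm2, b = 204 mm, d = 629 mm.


rho = As / (b * d)
= 865 / (204 * 629)
= 0.0067

0.0067


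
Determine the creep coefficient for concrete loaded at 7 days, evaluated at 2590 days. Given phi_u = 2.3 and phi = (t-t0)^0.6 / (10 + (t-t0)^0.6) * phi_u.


dt = 2590 - 7 = 2583
phi = 2583^0.6 / (10 + 2583^0.6) * 2.3
= 2.111

2.111


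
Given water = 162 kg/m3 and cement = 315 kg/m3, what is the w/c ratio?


w/c = water / cement
w/c = 162 / 315 = 0.514

0.514


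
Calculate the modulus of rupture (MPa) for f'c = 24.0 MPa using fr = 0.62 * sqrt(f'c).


fr = 0.62 * sqrt(24.0)
= 3.037 MPa

3.037


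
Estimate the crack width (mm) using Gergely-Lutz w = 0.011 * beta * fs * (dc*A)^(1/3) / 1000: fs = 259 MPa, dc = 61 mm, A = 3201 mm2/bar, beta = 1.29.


w = 0.011 * beta * fs * (dc * A)^(1/3) / 1000
= 0.011 * 1.29 * 259 * (61 * 3201)^(1/3) / 1000
= 0.213 mm

0.213


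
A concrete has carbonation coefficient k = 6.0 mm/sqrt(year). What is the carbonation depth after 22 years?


depth = k * sqrt(t)
= 6.0 * sqrt(22)
= 28.14 mm

28.14


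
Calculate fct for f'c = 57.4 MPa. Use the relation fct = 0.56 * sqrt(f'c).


fct = 0.56 * sqrt(57.4)
= 0.56 * 7.576
= 4.243 MPa

4.243


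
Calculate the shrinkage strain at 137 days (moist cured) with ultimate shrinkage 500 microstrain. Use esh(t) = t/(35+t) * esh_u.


esh(137) = 137 / (35 + 137) * 500
= 137 / 172 * 500
= 398.3 microstrain

398.3


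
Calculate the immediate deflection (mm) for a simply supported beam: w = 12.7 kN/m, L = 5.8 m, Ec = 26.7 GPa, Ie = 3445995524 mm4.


Convert: L = 5.8 m = 5800 mm, Ec = 26.7 GPa = 26700 MPa
delta = 5 * 12.7 * 5800^4 / (384 * 26700 * 3445995524)
= 2.03 mm

2.03


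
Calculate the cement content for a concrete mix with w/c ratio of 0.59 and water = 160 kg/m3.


Cement = water / (w/c)
= 160 / 0.59
= 271.2 kg/m3

271.2


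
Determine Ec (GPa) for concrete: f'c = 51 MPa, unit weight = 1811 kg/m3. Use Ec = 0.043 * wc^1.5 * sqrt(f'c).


Ec = 0.043 * 1811^1.5 * sqrt(51) / 1000
= 23.67 GPa

23.67


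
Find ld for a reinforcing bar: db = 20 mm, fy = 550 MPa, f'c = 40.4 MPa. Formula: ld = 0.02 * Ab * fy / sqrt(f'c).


Ab = pi * 20^2 / 4 = 314.159 mm2
ld = 0.02 * 314.159 * 550 / sqrt(40.4)
= 543.7 mm

543.7


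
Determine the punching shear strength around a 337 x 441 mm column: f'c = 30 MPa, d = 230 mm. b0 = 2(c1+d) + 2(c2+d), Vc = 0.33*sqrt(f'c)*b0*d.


b0 = 2*(337 + 230) + 2*(441 + 230) = 2476 mm
Vc = 0.33 * sqrt(30) * 2476 * 230 / 1000
= 1029.33 kN

1029.33


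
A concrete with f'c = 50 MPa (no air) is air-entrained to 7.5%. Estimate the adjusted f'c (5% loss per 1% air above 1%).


Strength loss = (7.5 - 1) * 5 = 32.5%
f'c = 50 * (1 - 32.5/100)
= 33.75 MPa

33.75


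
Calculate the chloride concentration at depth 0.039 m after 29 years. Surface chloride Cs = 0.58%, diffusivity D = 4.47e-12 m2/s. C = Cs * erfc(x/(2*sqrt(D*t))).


t_seconds = 29 * 365.25 * 24 * 3600 = 915170400.0 s
arg = 0.039 / (2 * sqrt(4.47e-12 * 915170400.0))
= 0.3049
erfc(0.3049) = 0.6663
C = 0.58 * 0.6663 = 0.3865%

0.3865


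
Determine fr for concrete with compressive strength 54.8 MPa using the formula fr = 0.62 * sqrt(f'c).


fr = 0.62 * sqrt(54.8)
= 4.59 MPa

4.59


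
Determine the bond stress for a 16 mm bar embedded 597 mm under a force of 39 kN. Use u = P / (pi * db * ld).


u = P / (pi * db * ld)
= 39 * 1000 / (pi * 16 * 597)
= 1.3 MPa

1.3


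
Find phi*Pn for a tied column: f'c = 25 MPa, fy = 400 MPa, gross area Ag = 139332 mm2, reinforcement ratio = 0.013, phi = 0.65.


Ast = rho * Ag = 0.013 * 139332 = 1811.316 mm2
phi*Pn = 0.65 * 0.80 * (0.85 * 25 * (139332 - 1811.316) + 400 * 1811.316) / 1000
= 1896.36 kN

1896.36


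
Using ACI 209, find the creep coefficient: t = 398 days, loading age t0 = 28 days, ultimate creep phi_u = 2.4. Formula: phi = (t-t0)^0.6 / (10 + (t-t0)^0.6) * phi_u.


dt = 398 - 28 = 370
phi = 370^0.6 / (10 + 370^0.6) * 2.4
= 1.864

1.864


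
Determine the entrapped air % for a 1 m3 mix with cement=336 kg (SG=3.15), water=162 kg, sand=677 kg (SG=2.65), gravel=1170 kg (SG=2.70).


Vol cement = 336 / (3.15 * 1000) = 0.106667 m3
Vol water = 162 / 1000 = 0.162 m3
Vol sand = 677 / (2.65 * 1000) = 0.255472 m3
Vol gravel = 1170 / (2.70 * 1000) = 0.433333 m3
Total solid + water volume = 0.957472 m3
Air = (1 - 0.957472) * 100 = 4.25%

4.25


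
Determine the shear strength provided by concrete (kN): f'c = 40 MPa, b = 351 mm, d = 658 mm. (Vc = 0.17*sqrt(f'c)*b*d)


Vc = 0.17 * sqrt(40) * 351 * 658 / 1000
= 248.32 kN

248.32


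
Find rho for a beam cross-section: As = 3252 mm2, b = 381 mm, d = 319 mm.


rho = As / (b * d)
= 3252 / (381 * 319)
= 0.0268

0.0268


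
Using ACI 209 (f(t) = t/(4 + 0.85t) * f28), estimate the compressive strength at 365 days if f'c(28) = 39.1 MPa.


f(365) = 365 / (4 + 0.85 * 365) * 39.1
= 365 / 314.25 * 39.1
= 45.41 MPa

45.41


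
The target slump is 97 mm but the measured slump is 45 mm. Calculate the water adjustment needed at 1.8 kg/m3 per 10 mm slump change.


Difference = 97 - 45 = 52 mm
Water adjustment = 52 * 1.8 / 10 = 9.4 kg/m3

9.4


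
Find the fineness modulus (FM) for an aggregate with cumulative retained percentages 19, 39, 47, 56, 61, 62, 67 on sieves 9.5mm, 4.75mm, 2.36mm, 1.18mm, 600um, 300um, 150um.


FM = sum(cumulative % retained) / 100
= 351 / 100
= 3.51

3.51


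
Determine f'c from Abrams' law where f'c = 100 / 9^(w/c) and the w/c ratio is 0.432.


f'c = 100 / 9^0.432
= 100 / 2.584
= 38.71 MPa

38.71


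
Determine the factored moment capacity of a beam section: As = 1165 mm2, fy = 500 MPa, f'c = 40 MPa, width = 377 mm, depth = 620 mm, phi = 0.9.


a = As * fy / (0.85 * f'c * b)
= 1165 * 500 / (0.85 * 40 * 377)
= 45.4439 mm
Mn = As * fy * (d - a/2) / 10^6
= 347.9145 kN-m
phi*Mn = 0.9 * 347.9145 = 313.12 kN-m

313.12


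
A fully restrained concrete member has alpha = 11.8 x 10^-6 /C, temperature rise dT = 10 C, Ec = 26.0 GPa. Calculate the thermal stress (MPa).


sigma = alpha * dT * Ec
= 11.8e-6 * 10 * 26.0 * 1000
= 3.068 MPa

3.068


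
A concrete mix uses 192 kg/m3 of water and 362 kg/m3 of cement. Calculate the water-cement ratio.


w/c = water / cement
w/c = 192 / 362 = 0.53

0.53


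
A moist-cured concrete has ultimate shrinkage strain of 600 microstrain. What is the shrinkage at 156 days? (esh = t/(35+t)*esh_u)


esh(156) = 156 / (35 + 156) * 600
= 156 / 191 * 600
= 490.1 microstrain

490.1


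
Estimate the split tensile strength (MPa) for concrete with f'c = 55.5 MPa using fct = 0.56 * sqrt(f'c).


fct = 0.56 * sqrt(55.5)
= 0.56 * 7.45
= 4.172 MPa

4.172


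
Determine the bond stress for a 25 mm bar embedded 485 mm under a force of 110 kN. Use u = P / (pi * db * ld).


u = P / (pi * db * ld)
= 110 * 1000 / (pi * 25 * 485)
= 2.888 MPa

2.888


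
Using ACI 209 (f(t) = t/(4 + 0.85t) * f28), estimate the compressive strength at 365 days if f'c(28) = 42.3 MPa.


f(365) = 365 / (4 + 0.85 * 365) * 42.3
= 365 / 314.25 * 42.3
= 49.13 MPa

49.13


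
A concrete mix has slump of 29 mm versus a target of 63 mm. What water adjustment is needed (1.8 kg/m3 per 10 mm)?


Difference = 63 - 29 = 34 mm
Water adjustment = 34 * 1.8 / 10 = 6.1 kg/m3

6.1


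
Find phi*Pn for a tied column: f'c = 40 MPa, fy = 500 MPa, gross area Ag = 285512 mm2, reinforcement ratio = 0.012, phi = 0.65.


Ast = rho * Ag = 0.012 * 285512 = 3426.144 mm2
phi*Pn = 0.65 * 0.80 * (0.85 * 40 * (285512 - 3426.144) + 500 * 3426.144) / 1000
= 5878.08 kN

5878.08


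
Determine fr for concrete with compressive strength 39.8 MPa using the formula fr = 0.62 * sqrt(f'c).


fr = 0.62 * sqrt(39.8)
= 3.911 MPa

3.911


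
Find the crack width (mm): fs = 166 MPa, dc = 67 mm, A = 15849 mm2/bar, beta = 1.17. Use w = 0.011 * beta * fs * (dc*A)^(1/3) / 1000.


w = 0.011 * beta * fs * (dc * A)^(1/3) / 1000
= 0.011 * 1.17 * 166 * (67 * 15849)^(1/3) / 1000
= 0.218 mm

0.218


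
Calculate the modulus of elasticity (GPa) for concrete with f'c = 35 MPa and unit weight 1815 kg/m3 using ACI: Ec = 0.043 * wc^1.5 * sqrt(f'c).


Ec = 0.043 * 1815^1.5 * sqrt(35) / 1000
= 19.67 GPa

19.67


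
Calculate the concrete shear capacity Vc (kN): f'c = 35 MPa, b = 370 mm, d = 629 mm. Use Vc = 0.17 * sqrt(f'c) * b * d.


Vc = 0.17 * sqrt(35) * 370 * 629 / 1000
= 234.06 kN

234.06


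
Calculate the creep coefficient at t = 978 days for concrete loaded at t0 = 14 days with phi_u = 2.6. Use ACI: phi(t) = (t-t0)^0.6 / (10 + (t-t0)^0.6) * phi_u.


dt = 978 - 14 = 964
phi = 964^0.6 / (10 + 964^0.6) * 2.6
= 2.237

2.237


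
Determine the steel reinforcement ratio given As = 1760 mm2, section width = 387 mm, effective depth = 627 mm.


rho = As / (b * d)
= 1760 / (387 * 627)
= 0.0073

0.0073


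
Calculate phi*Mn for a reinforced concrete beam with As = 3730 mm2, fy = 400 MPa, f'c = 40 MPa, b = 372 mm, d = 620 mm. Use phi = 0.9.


a = As * fy / (0.85 * f'c * b)
= 3730 * 400 / (0.85 * 40 * 372)
= 117.9633 mm
Mn = As * fy * (d - a/2) / 10^6
= 837.0394 kN-m
phi*Mn = 0.9 * 837.0394 = 753.34 kN-m

753.34


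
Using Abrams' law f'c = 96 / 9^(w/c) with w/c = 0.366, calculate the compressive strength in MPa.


f'c = 96 / 9^0.366
= 96 / 2.235
= 42.96 MPa

42.96


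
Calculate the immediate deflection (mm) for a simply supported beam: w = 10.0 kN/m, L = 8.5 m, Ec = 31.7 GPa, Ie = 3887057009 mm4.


Convert: L = 8.5 m = 8500 mm, Ec = 31.7 GPa = 31700 MPa
delta = 5 * 10.0 * 8500^4 / (384 * 31700 * 3887057009)
= 5.52 mm

5.52


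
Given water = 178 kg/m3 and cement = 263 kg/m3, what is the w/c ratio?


w/c = water / cement
w/c = 178 / 263 = 0.677

0.677


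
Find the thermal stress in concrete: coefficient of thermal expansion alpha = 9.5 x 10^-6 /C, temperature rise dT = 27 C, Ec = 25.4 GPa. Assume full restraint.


sigma = alpha * dT * Ec
= 9.5e-6 * 27 * 25.4 * 1000
= 6.515 MPa

6.515


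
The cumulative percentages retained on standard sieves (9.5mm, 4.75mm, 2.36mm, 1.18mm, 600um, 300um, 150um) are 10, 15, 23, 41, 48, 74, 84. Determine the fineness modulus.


FM = sum(cumulative % retained) / 100
= 295 / 100
= 2.95

2.95


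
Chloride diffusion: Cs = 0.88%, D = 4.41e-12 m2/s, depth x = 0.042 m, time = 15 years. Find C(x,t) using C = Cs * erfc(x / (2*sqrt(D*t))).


t_seconds = 15 * 365.25 * 24 * 3600 = 473364000.0 s
arg = 0.042 / (2 * sqrt(4.41e-12 * 473364000.0))
= 0.4596
erfc(0.4596) = 0.5157
C = 0.88 * 0.5157 = 0.4538%

0.4538


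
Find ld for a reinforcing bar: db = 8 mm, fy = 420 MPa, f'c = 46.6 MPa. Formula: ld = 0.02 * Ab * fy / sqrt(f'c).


Ab = pi * 8^2 / 4 = 50.265 mm2
ld = 0.02 * 50.265 * 420 / sqrt(46.6)
= 61.9 mm

61.9


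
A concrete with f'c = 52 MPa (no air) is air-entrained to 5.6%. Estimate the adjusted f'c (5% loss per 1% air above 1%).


Strength loss = (5.6 - 1) * 5 = 23.0%
f'c = 52 * (1 - 23.0/100)
= 40.04 MPa

40.04


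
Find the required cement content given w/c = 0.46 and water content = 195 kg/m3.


Cement = water / (w/c)
= 195 / 0.46
= 423.9 kg/m3

423.9


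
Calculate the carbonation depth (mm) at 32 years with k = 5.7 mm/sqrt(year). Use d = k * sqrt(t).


depth = k * sqrt(t)
= 5.7 * sqrt(32)
= 32.24 mm

32.24


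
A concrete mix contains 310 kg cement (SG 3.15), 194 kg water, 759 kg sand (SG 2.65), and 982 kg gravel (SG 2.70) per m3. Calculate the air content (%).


Vol cement = 310 / (3.15 * 1000) = 0.098413 m3
Vol water = 194 / 1000 = 0.194 m3
Vol sand = 759 / (2.65 * 1000) = 0.286415 m3
Vol gravel = 982 / (2.70 * 1000) = 0.363704 m3
Total solid + water volume = 0.942531 m3
Air = (1 - 0.942531) * 100 = 5.75%

5.75


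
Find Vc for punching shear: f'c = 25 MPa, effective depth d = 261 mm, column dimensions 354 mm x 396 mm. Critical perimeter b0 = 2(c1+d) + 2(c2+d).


b0 = 2*(354 + 261) + 2*(396 + 261) = 2544 mm
Vc = 0.33 * sqrt(25) * 2544 * 261 / 1000
= 1095.57 kN

1095.57


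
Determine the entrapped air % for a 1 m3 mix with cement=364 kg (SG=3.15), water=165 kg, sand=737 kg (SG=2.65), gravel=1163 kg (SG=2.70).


Vol cement = 364 / (3.15 * 1000) = 0.115556 m3
Vol water = 165 / 1000 = 0.165 m3
Vol sand = 737 / (2.65 * 1000) = 0.278113 m3
Vol gravel = 1163 / (2.70 * 1000) = 0.430741 m3
Total solid + water volume = 0.98941 m3
Air = (1 - 0.98941) * 100 = 1.06%

1.06


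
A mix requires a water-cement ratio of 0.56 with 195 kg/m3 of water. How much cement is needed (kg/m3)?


Cement = water / (w/c)
= 195 / 0.56
= 348.2 kg/m3

348.2


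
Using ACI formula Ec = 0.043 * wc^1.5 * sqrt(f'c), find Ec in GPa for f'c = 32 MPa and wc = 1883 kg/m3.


Ec = 0.043 * 1883^1.5 * sqrt(32) / 1000
= 19.88 GPa

19.88


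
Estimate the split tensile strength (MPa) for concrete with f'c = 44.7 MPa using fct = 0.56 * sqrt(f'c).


fct = 0.56 * sqrt(44.7)
= 0.56 * 6.686
= 3.744 MPa

3.744


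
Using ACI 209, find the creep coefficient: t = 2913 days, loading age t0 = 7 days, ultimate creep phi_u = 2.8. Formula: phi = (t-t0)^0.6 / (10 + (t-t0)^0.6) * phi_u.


dt = 2913 - 7 = 2906
phi = 2906^0.6 / (10 + 2906^0.6) * 2.8
= 2.584

2.584


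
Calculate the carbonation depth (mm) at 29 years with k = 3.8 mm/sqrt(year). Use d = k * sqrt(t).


depth = k * sqrt(t)
= 3.8 * sqrt(29)
= 20.46 mm

20.46


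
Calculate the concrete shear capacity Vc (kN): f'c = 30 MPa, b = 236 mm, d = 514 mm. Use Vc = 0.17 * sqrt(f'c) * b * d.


Vc = 0.17 * sqrt(30) * 236 * 514 / 1000
= 112.95 kN

112.95


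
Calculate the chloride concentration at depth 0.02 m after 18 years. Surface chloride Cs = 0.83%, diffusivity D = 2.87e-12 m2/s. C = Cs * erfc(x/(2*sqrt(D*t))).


t_seconds = 18 * 365.25 * 24 * 3600 = 568036800.0 s
arg = 0.02 / (2 * sqrt(2.87e-12 * 568036800.0))
= 0.2477
erfc(0.2477) = 0.7261
C = 0.83 * 0.7261 = 0.6027%

0.6027


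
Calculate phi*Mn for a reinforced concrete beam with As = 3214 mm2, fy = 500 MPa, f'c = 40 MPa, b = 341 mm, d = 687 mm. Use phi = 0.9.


a = As * fy / (0.85 * f'c * b)
= 3214 * 500 / (0.85 * 40 * 341)
= 138.6062 mm
Mn = As * fy * (d - a/2) / 10^6
= 992.6389 kN-m
phi*Mn = 0.9 * 992.6389 = 893.38 kN-m

893.38


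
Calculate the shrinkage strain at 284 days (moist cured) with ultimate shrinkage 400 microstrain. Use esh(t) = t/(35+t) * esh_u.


esh(284) = 284 / (35 + 284) * 400
= 284 / 319 * 400
= 356.1 microstrain

356.1


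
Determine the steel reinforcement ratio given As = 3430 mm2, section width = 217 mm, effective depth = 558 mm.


rho = As / (b * d)
= 3430 / (217 * 558)
= 0.0283

0.0283


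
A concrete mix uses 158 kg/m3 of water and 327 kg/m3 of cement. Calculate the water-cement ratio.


w/c = water / cement
w/c = 158 / 327 = 0.483

0.483


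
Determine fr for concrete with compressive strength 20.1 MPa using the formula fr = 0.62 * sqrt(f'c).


fr = 0.62 * sqrt(20.1)
= 2.78 MPa

2.78


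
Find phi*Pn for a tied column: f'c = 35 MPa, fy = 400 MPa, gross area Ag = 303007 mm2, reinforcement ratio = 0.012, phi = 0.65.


Ast = rho * Ag = 0.012 * 303007 = 3636.084 mm2
phi*Pn = 0.65 * 0.80 * (0.85 * 35 * (303007 - 3636.084) + 400 * 3636.084) / 1000
= 5387.57 kN

5387.57


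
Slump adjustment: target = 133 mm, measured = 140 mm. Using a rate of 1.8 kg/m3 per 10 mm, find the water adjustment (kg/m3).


Difference = 133 - 140 = -7 mm
Water adjustment = -7 * 1.8 / 10 = -1.3 kg/m3

-1.3


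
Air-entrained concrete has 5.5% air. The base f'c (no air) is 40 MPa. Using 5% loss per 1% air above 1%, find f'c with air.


Strength loss = (5.5 - 1) * 5 = 22.5%
f'c = 40 * (1 - 22.5/100)
= 31.0 MPa

31.0


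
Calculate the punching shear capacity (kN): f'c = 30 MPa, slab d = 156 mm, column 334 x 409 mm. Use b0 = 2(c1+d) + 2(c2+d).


b0 = 2*(334 + 156) + 2*(409 + 156) = 2110 mm
Vc = 0.33 * sqrt(30) * 2110 * 156 / 1000
= 594.95 kN

594.95


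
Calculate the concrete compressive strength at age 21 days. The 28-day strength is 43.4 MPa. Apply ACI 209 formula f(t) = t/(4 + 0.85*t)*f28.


f(21) = 21 / (4 + 0.85 * 21) * 43.4
= 21 / 21.85 * 43.4
= 41.71 MPa

41.71


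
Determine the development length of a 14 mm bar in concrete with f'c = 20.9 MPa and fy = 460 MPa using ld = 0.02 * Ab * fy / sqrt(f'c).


Ab = pi * 14^2 / 4 = 153.938 mm2
ld = 0.02 * 153.938 * 460 / sqrt(20.9)
= 309.8 mm

309.8


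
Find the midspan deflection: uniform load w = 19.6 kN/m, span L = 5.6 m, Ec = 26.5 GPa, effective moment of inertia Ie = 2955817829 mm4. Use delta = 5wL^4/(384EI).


Convert: L = 5.6 m = 5600 mm, Ec = 26.5 GPa = 26500 MPa
delta = 5 * 19.6 * 5600^4 / (384 * 26500 * 2955817829)
= 3.2 mm

3.2


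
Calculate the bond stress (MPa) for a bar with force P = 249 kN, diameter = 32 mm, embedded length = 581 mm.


u = P / (pi * db * ld)
= 249 * 1000 / (pi * 32 * 581)
= 4.263 MPa

4.263


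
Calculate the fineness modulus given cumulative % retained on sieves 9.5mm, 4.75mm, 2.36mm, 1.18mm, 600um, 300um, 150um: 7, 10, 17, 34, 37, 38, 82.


FM = sum(cumulative % retained) / 100
= 225 / 100
= 2.25

2.25


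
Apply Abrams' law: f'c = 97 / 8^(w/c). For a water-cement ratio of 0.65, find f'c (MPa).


f'c = 97 / 8^0.65
= 97 / 3.864
= 25.11 MPa

25.11


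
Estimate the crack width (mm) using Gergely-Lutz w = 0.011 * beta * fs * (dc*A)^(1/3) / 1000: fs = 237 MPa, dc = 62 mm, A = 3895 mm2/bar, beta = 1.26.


w = 0.011 * beta * fs * (dc * A)^(1/3) / 1000
= 0.011 * 1.26 * 237 * (62 * 3895)^(1/3) / 1000
= 0.205 mm

0.205


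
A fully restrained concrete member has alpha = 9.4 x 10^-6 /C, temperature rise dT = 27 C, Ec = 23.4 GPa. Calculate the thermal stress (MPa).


sigma = alpha * dT * Ec
= 9.4e-6 * 27 * 23.4 * 1000
= 5.939 MPa

5.939


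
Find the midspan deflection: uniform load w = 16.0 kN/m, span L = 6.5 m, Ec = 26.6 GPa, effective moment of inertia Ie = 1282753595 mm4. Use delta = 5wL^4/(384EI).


Convert: L = 6.5 m = 6500 mm, Ec = 26.6 GPa = 26600 MPa
delta = 5 * 16.0 * 6500^4 / (384 * 26600 * 1282753595)
= 10.9 mm

10.9


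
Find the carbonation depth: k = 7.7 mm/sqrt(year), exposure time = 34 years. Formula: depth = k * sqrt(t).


depth = k * sqrt(t)
= 7.7 * sqrt(34)
= 44.9 mm

44.9


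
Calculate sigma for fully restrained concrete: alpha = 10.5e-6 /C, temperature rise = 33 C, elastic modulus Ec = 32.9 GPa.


sigma = alpha * dT * Ec
= 10.5e-6 * 33 * 32.9 * 1000
= 11.4 MPa

11.4


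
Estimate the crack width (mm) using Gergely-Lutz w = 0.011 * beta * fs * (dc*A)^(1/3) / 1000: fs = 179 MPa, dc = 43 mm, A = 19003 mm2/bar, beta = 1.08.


w = 0.011 * beta * fs * (dc * A)^(1/3) / 1000
= 0.011 * 1.08 * 179 * (43 * 19003)^(1/3) / 1000
= 0.199 mm

0.199


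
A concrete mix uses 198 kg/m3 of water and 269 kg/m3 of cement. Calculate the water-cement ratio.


w/c = water / cement
w/c = 198 / 269 = 0.736

0.736


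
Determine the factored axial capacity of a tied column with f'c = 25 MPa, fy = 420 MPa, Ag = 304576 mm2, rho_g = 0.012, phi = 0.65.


Ast = rho * Ag = 0.012 * 304576 = 3654.912 mm2
phi*Pn = 0.65 * 0.80 * (0.85 * 25 * (304576 - 3654.912) + 420 * 3654.912) / 1000
= 4123.41 kN

4123.41


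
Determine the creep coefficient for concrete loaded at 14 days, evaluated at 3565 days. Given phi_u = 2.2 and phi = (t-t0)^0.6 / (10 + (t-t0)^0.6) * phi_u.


dt = 3565 - 14 = 3551
phi = 3551^0.6 / (10 + 3551^0.6) * 2.2
= 2.048

2.048


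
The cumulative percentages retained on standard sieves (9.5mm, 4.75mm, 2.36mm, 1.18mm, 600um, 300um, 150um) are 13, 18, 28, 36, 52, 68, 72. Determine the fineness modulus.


FM = sum(cumulative % retained) / 100
= 287 / 100
= 2.87

2.87


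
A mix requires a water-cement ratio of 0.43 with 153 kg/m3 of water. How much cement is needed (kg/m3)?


Cement = water / (w/c)
= 153 / 0.43
= 355.8 kg/m3

355.8


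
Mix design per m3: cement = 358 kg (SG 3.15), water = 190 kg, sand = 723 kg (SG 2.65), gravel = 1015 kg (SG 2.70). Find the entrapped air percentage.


Vol cement = 358 / (3.15 * 1000) = 0.113651 m3
Vol water = 190 / 1000 = 0.19 m3
Vol sand = 723 / (2.65 * 1000) = 0.27283 m3
Vol gravel = 1015 / (2.70 * 1000) = 0.375926 m3
Total solid + water volume = 0.952407 m3
Air = (1 - 0.952407) * 100 = 4.76%

4.76


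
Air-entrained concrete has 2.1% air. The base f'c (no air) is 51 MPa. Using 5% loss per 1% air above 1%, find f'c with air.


Strength loss = (2.1 - 1) * 5 = 5.5%
f'c = 51 * (1 - 5.5/100)
= 48.2 MPa

48.2


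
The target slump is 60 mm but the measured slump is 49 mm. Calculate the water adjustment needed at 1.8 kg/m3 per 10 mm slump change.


Difference = 60 - 49 = 11 mm
Water adjustment = 11 * 1.8 / 10 = 2.0 kg/m3

2.0


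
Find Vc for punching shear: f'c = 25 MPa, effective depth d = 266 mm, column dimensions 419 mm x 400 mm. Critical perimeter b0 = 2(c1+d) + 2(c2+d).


b0 = 2*(419 + 266) + 2*(400 + 266) = 2702 mm
Vc = 0.33 * sqrt(25) * 2702 * 266 / 1000
= 1185.91 kN

1185.91


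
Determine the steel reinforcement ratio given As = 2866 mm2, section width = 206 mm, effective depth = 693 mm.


rho = As / (b * d)
= 2866 / (206 * 693)
= 0.0201

0.0201


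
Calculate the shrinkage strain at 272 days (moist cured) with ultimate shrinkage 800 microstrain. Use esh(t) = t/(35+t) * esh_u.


esh(272) = 272 / (35 + 272) * 800
= 272 / 307 * 800
= 708.8 microstrain

708.8


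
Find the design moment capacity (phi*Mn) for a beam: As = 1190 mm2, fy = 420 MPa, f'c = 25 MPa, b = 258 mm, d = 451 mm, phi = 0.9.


a = As * fy / (0.85 * f'c * b)
= 1190 * 420 / (0.85 * 25 * 258)
= 91.1628 mm
Mn = As * fy * (d - a/2) / 10^6
= 202.6282 kN-m
phi*Mn = 0.9 * 202.6282 = 182.37 kN-m

182.37


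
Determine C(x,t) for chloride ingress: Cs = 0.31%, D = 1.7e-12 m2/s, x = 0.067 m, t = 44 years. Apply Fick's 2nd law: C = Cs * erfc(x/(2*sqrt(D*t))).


t_seconds = 44 * 365.25 * 24 * 3600 = 1388534400.0 s
arg = 0.067 / (2 * sqrt(1.7e-12 * 1388534400.0))
= 0.6895
erfc(0.6895) = 0.3295
C = 0.31 * 0.3295 = 0.1021%

0.1021
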